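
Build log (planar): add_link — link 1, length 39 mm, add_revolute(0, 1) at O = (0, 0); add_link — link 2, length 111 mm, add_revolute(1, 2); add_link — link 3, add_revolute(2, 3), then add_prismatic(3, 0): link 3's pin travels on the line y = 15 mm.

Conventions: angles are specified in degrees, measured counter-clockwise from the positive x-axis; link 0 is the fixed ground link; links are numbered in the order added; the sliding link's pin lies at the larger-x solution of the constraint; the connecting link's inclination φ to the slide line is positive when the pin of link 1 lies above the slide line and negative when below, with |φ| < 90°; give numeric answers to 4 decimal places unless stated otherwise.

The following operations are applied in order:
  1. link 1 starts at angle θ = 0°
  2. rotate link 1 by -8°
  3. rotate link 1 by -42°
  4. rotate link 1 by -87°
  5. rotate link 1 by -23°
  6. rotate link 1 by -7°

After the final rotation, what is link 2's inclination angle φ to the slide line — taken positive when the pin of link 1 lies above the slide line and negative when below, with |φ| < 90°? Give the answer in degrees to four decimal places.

geometry: r = 39 mm, L = 111 mm, e = 15 mm; θ starts at 0°
rotate link 1 by -8°: θ ← 0° -8° = -8°
rotate link 1 by -42°: θ ← -8° -42° = -50°
rotate link 1 by -87°: θ ← -50° -87° = -137°
rotate link 1 by -23°: θ ← -137° -23° = -160°
rotate link 1 by -7°: θ ← -160° -7° = -167°
h = r sin θ − e = -8.773091 − 15 = -23.773091
sin φ = h / L = -23.773091 / 111 = -0.21417199
φ = arcsin(-0.21417199) = -12.366954°

-12.3670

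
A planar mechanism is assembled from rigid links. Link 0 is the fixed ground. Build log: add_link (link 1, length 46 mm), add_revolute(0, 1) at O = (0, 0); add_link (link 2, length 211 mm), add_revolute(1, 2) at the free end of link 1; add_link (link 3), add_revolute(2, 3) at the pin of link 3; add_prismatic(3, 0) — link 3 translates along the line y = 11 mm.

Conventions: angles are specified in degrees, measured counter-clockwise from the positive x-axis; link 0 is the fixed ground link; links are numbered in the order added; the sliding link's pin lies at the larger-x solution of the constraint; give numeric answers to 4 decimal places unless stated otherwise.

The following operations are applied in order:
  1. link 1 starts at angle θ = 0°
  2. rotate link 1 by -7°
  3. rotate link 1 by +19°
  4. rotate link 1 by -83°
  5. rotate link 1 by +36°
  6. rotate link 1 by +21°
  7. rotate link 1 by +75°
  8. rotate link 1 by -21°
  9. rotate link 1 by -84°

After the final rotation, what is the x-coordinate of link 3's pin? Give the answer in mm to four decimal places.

geometry: r = 46 mm, L = 211 mm, e = 11 mm; θ starts at 0°
rotate link 1 by -7°: θ ← 0° -7° = -7°
rotate link 1 by +19°: θ ← -7° +19° = 12°
rotate link 1 by -83°: θ ← 12° -83° = -71°
rotate link 1 by +36°: θ ← -71° +36° = -35°
rotate link 1 by +21°: θ ← -35° +21° = -14°
rotate link 1 by +75°: θ ← -14° +75° = 61°
rotate link 1 by -21°: θ ← 61° -21° = 40°
rotate link 1 by -84°: θ ← 40° -84° = -44°
crank pin P = (r cos θ, r sin θ) = (33.089631, -31.954285)
h = r sin θ − e = -31.954285 − 11 = -42.954285
x = r cos θ + √(L² − h²) = 33.089631 + 206.581532 = 239.671163

239.6712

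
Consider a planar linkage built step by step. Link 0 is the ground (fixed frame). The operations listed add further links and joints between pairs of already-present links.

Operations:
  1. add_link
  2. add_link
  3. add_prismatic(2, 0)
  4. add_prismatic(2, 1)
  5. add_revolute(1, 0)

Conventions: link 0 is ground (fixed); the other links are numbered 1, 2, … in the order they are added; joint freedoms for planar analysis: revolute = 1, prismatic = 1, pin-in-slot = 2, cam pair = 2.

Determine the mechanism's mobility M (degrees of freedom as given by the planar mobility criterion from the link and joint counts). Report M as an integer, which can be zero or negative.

(L,J1,J2)=(1,0,0); link0 fixed
link1: (2,0,0)
link2: (3,0,0)
P 2-0 [J1]: (3,1,0)
P 2-1 [J1]: (3,2,0)
R 1-0 [J1]: (3,3,0)
Grübler: 3·2 − 2·3 − 0 = 0

M = 0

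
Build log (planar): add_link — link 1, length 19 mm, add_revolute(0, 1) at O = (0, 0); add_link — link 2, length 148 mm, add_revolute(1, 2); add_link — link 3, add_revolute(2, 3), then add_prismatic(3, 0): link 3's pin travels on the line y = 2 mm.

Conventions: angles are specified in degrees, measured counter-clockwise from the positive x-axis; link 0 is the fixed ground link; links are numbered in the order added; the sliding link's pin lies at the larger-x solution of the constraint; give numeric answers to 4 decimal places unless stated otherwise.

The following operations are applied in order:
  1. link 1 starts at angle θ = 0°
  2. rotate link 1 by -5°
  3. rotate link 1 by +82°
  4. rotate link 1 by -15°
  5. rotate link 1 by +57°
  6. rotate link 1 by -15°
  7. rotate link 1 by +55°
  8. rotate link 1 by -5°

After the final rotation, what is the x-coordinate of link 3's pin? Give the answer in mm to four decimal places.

geometry: r = 19 mm, L = 148 mm, e = 2 mm; θ starts at 0°
rotate link 1 by -5°: θ ← 0° -5° = -5°
rotate link 1 by +82°: θ ← -5° +82° = 77°
rotate link 1 by -15°: θ ← 77° -15° = 62°
rotate link 1 by +57°: θ ← 62° +57° = 119°
rotate link 1 by -15°: θ ← 119° -15° = 104°
rotate link 1 by +55°: θ ← 104° +55° = 159°
rotate link 1 by -5°: θ ← 159° -5° = 154°
crank pin P = (r cos θ, r sin θ) = (-17.077087, 8.329052)
h = r sin θ − e = 8.329052 − 2 = 6.329052
x = r cos θ + √(L² − h²) = -17.077087 + 147.864611 = 130.787524

130.7875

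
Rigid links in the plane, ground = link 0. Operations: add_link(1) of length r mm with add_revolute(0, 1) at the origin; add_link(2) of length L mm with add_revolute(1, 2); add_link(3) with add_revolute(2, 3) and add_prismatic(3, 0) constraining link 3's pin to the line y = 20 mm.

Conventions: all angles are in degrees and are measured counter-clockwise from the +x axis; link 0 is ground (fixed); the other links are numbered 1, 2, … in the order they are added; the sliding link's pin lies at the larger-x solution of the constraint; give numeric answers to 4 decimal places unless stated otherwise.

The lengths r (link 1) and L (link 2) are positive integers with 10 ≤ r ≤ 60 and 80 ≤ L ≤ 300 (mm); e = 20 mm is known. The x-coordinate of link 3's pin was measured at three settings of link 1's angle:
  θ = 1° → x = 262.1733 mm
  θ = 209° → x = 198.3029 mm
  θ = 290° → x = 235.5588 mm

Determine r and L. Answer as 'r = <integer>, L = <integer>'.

constraint per measurement: (x − r cos θ)² + (r sin θ − e)² = L²
subtracting the θ₁ and θ₂ equations cancels the r² and L² terms:
r = (x₁² − x₂²) / (2[(x₁cos θ₁ + e sin θ₁) − (x₂cos θ₂ + e sin θ₂)]) = 33.0000 → r = 33
L² = (x₁ − r cos θ₁)² + (r sin θ₁ − e)² = 52899.9997 → L = 230.0000 → L = 230
check at θ₃=290°: x = 235.5588 (printed 235.5588) ✓

r = 33, L = 230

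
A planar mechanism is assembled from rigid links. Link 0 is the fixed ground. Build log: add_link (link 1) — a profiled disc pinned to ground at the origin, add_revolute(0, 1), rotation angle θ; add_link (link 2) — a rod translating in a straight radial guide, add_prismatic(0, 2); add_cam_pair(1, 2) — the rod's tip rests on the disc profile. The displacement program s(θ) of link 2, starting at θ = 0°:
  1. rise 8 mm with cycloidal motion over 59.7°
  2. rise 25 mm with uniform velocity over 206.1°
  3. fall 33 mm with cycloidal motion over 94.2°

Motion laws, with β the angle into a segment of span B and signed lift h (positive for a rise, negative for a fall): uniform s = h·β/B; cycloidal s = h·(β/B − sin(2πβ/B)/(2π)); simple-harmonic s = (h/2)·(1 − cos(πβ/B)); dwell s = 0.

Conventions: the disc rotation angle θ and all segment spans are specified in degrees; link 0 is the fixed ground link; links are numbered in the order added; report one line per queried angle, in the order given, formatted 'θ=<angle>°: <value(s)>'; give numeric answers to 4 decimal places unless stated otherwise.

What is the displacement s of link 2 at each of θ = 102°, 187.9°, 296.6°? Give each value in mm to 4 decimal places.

seg 1 [0°–59.7°] cycloidal, h=8: full span → s += 8 → s = 8.0000
seg 2 [59.7°–265.8°] uniform, h=25: θ=102° here. β=42.3, B=206.1. 25·42.3/206.1 = 5.1310 → s = 13.1310
seg 2 [59.7°–265.8°] uniform, h=25: θ=187.9° here. β=128.2, B=206.1. 25·128.2/206.1 = 15.5507 → s = 23.5507
seg 2 [59.7°–265.8°] uniform, h=25: full span → s += 25 → s = 33.0000
seg 3 [265.8°–360°] cycloidal, h=-33: θ=296.6° here. β=30.8, B=94.2. -33·(0.3270 − sin(2π·0.3270)/(2π)) = -6.1399 → s = 26.8601

θ=102°: 13.1310
θ=187.9°: 23.5507
θ=296.6°: 26.8601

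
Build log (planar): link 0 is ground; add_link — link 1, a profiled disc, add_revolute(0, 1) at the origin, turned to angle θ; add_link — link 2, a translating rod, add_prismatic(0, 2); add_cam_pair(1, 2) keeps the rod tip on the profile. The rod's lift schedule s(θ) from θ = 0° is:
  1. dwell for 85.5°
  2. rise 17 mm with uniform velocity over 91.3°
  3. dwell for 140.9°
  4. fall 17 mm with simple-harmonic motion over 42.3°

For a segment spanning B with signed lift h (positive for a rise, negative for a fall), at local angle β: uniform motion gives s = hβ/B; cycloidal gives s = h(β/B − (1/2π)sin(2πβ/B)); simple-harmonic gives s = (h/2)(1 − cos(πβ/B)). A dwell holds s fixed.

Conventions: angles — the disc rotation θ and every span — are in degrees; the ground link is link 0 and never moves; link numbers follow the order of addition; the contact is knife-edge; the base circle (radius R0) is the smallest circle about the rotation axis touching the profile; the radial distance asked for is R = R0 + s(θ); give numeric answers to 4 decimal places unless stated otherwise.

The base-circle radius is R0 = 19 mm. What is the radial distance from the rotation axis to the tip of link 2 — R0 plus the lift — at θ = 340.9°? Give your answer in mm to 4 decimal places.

seg 1 [0°–85.5°] dwell: s stays 0.0000
seg 2 [85.5°–176.8°] uniform, h=17: full span → s += 17 → s = 17.0000
seg 3 [176.8°–317.7°] dwell: s stays 17.0000
seg 4 [317.7°–360°] simple-harmonic, h=-17: θ=340.9° here. β=23.2, B=42.3. -17/2·(1 − cos(π·0.5485)) = -9.7891 → s = 7.2109
R = R0 + s = 19 + 7.2109 = 26.2109

26.2109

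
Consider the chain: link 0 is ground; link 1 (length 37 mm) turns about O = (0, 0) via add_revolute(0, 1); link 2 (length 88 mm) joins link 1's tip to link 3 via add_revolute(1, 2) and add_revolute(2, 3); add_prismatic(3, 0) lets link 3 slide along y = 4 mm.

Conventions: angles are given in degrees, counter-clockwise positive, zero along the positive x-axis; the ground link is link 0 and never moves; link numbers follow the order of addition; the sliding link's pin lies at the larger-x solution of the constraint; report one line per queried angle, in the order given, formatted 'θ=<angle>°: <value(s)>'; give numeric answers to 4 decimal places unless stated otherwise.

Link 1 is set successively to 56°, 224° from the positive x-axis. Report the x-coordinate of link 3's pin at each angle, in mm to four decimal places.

geometry: r = 37 mm, L = 88 mm, e = 4 mm
θ=56°: crank pin P = (r cos θ, r sin θ) = (20.690137, 30.674390)
θ=56°: h = r sin θ − e = 30.674390 − 4 = 26.674390
θ=56°: x = r cos θ + √(L² − h²) = 20.690137 + 83.859865 = 104.550002
θ=224°: crank pin P = (r cos θ, r sin θ) = (-26.615573, -25.702360)
θ=224°: h = r sin θ − e = -25.702360 − 4 = -29.702360
θ=224°: x = r cos θ + √(L² − h²) = -26.615573 + 82.835800 = 56.220228

θ=56°: 104.5500
θ=224°: 56.2202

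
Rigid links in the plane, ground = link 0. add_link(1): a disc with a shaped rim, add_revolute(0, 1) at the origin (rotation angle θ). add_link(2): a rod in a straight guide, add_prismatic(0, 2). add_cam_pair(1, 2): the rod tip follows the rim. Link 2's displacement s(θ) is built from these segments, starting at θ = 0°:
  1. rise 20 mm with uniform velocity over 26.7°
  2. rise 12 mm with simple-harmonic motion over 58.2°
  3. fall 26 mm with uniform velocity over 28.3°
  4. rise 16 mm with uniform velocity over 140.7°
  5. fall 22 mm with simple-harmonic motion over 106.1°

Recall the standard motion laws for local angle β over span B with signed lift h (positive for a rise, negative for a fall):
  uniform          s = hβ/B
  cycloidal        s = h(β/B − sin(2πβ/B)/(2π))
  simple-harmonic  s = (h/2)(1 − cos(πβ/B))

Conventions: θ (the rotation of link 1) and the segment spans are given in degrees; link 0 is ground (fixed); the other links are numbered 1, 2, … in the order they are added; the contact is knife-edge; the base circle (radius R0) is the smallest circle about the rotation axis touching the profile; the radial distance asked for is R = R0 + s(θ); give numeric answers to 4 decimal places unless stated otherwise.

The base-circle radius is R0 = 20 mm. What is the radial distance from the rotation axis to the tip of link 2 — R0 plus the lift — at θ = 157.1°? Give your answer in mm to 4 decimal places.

segment 1 (0° to 26.7°, uniform, h = 20) is passed completely: s = 0.0000 + (20) = 20.0000
segment 2 (26.7° to 84.9°, simple-harmonic, h = 12) is passed completely: s = 20.0000 + (12) = 32.0000
segment 3 (84.9° to 113.2°, uniform, h = -26) is passed completely: s = 32.0000 + (-26) = 6.0000
θ = 157.1° falls in segment 4 (113.2° to 253.9°, uniform, h = 16): β = 157.1 − 113.2 = 43.9°, B = 140.7°; Δs = 16·43.9/140.7 = 4.9922; s = 6.0000 + 4.9922 = 10.9922
R = R0 + s = 20 + 10.9922 = 30.9922

30.9922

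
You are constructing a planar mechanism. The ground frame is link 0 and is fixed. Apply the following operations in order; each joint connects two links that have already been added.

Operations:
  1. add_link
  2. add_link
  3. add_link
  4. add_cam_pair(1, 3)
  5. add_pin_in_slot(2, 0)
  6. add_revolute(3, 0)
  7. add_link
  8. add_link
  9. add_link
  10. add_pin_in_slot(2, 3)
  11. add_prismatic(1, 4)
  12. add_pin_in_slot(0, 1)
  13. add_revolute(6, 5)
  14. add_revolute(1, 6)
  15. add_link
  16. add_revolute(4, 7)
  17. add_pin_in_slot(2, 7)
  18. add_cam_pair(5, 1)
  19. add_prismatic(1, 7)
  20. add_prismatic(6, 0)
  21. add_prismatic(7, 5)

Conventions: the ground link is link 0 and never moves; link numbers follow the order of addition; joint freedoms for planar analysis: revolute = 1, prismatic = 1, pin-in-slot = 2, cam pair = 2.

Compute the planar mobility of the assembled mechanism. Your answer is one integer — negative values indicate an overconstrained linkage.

(L,J1,J2)=(1,0,0); link0 fixed
link1: (2,0,0)
link2: (3,0,0)
link3: (4,0,0)
C 1-3 [J2]: (4,0,1)
PS 2-0 [J2]: (4,0,2)
R 3-0 [J1]: (4,1,2)
link4: (5,1,2)
link5: (6,1,2)
link6: (7,1,2)
PS 2-3 [J2]: (7,1,3)
P 1-4 [J1]: (7,2,3)
PS 0-1 [J2]: (7,2,4)
R 6-5 [J1]: (7,3,4)
R 1-6 [J1]: (7,4,4)
link7: (8,4,4)
R 4-7 [J1]: (8,5,4)
PS 2-7 [J2]: (8,5,5)
C 5-1 [J2]: (8,5,6)
P 1-7 [J1]: (8,6,6)
P 6-0 [J1]: (8,7,6)
P 7-5 [J1]: (8,8,6)
Grübler: 3·7 − 2·8 − 6 = -1

M = -1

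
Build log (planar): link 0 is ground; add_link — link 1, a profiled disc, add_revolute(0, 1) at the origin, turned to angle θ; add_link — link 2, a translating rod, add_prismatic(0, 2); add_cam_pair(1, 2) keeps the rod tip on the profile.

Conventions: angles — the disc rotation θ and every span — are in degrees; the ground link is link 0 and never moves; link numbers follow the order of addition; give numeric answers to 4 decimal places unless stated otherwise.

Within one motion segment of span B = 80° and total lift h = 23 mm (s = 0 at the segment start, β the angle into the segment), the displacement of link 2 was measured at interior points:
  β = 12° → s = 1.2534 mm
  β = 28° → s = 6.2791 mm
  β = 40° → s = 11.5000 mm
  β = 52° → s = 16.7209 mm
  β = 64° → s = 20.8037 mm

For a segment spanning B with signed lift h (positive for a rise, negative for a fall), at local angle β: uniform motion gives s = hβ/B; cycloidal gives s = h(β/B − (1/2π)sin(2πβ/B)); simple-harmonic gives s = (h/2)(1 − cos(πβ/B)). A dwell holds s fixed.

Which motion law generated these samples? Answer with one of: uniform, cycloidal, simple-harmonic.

candidates at β/B = r: uniform s = h·r (linear in β); cycloidal s = h·(r − sin(2πr)/(2π)); simple-harmonic s = (h/2)(1 − cos(πr))
β=12°: printed 1.2534 | uniform 3.4500, cycloidal 0.4885, simple-harmonic 1.2534
β=28°: printed 6.2791 | uniform 8.0500, cycloidal 5.0885, simple-harmonic 6.2791
β=40°: printed 11.5000 | uniform 11.5000, cycloidal 11.5000, simple-harmonic 11.5000
β=52°: printed 16.7209 | uniform 14.9500, cycloidal 17.9115, simple-harmonic 16.7209
β=64°: printed 20.8037 | uniform 18.4000, cycloidal 21.8814, simple-harmonic 20.8037
only one law matches every sample → simple-harmonic

simple-harmonic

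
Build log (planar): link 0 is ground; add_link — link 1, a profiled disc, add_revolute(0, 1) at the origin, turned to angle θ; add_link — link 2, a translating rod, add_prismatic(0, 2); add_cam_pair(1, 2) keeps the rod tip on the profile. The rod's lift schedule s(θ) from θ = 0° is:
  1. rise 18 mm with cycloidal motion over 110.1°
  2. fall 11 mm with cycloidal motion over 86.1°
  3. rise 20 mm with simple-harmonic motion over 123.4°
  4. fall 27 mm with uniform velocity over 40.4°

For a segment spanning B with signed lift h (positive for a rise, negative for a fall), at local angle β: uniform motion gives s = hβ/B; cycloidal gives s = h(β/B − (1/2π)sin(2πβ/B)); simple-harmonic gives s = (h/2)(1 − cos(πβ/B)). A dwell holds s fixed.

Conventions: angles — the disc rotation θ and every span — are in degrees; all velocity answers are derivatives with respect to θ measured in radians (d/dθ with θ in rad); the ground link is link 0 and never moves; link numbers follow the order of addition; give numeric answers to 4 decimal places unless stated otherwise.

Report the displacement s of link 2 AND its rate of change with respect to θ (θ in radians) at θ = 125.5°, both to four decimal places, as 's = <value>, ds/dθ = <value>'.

seg 1 [0°–110.1°] cycloidal, h=18: full span → s += 18 → s = 18.0000
seg 2 [110.1°–196.2°] cycloidal, h=-11: θ=125.5° here. β=15.4, B=86.1. -11·(0.1789 − sin(2π·0.1789)/(2π)) = -0.3888 → s = 17.6112
velocity in seg [110.1°–196.2°] (cycloidal), θ in radians: β = 15.4° = 0.2688 rad, B = 86.1° = 1.5027 rad; ds/dθ = (h/B)(1 − cos(2πβ/B)) = ((-11)/1.5027)(1 − cos(2π·0.1789)) = -4.156019 mm/rad

s = 17.6112, ds/dθ = -4.1560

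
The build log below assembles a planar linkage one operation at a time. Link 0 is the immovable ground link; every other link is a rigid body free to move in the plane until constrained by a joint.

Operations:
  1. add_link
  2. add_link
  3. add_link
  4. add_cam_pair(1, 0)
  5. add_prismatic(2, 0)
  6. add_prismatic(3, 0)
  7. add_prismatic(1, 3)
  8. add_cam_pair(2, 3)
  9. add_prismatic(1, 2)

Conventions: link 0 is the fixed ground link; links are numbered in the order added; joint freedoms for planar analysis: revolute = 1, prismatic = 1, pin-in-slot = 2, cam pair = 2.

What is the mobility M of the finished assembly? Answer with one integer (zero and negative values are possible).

link 0 = ground. State L|J1|J2 = 1|0|0
+link1  2|0|0
+link2  3|0|0
+link3  4|0|0
C(1,0) f=2→J2  4|0|1
P(2,0) f=1→J1  4|1|1
P(3,0) f=1→J1  4|2|1
P(1,3) f=1→J1  4|3|1
C(2,3) f=2→J2  4|3|2
P(1,2) f=1→J1  4|4|2
M = 3(4−1)−2·4−2 = 9−8−2 = -1

M = -1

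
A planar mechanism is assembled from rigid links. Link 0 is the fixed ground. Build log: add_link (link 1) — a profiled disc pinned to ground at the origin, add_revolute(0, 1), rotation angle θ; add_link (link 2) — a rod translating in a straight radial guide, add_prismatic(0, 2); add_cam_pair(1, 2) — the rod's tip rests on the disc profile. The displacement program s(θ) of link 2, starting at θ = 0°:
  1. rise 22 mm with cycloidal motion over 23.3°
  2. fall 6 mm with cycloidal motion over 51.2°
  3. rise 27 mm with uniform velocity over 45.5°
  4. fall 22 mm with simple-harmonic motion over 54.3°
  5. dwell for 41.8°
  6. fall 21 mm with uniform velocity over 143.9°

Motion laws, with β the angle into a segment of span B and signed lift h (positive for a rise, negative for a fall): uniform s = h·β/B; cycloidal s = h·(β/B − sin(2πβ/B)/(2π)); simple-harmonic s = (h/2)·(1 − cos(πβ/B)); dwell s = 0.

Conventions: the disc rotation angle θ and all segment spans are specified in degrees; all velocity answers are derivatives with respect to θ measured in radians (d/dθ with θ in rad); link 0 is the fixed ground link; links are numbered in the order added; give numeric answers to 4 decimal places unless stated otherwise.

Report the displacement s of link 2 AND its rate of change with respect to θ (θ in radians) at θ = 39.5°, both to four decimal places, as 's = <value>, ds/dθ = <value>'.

seg 1 [0°–23.3°] cycloidal, h=22: full span → s += 22 → s = 22.0000
seg 2 [23.3°–74.5°] cycloidal, h=-6: θ=39.5° here. β=16.2, B=51.2. -6·(0.3164 − sin(2π·0.3164)/(2π)) = -1.0254 → s = 20.9746
velocity in seg [23.3°–74.5°] (cycloidal), θ in radians: β = 16.2° = 0.2827 rad, B = 51.2° = 0.8936 rad; ds/dθ = (h/B)(1 − cos(2πβ/B)) = ((-6)/0.8936)(1 − cos(2π·0.3164)) = -9.435281 mm/rad

s = 20.9746, ds/dθ = -9.4353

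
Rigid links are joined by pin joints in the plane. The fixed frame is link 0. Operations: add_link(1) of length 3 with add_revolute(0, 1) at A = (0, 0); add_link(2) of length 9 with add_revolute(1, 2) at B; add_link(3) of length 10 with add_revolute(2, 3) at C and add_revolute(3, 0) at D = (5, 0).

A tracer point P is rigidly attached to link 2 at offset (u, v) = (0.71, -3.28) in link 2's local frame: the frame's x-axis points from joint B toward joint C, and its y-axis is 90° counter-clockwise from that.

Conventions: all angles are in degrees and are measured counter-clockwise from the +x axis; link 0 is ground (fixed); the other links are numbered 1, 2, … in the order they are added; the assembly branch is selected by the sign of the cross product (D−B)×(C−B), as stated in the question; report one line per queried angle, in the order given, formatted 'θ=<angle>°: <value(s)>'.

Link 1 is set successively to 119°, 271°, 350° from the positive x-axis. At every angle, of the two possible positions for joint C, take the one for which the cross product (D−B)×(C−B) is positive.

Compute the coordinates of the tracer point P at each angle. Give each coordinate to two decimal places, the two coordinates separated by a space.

A=(0,0), D=(5.00,0)
θ=119°: B = A + 3.00·(cos119°, sin119°) = (-1.4544, 2.6239)
θ=119°: |BD| = 6.9674
θ=119°: circle(B,9.00) ∩ circle(D,10.00): a=2.1202, h=8.7467
θ=119°:   candidates: C₊=(3.8036,9.9282) cross=60.942; C₋=(-2.7843,-6.2773) cross=-60.942
θ=119°:   branch + wants cross > 0 → take C=(3.8036,9.9282) (cross=60.942)
θ=119°: ex = (C−B)/|BC| = (0.5842,0.8116); ey = (-0.8116,0.5842)
θ=119°: P = B + 0.71·ex + -3.28·ey = (1.6224,1.2838)
θ=271°: B = A + 3.00·(cos271°, sin271°) = (0.0524, -2.9995)
θ=271°: |BD| = 5.7859
θ=271°: circle(B,9.00) ∩ circle(D,10.00): a=1.2510, h=8.9126
θ=271°:   candidates: C₊=(-3.4984,5.2704) cross=51.567; C₋=(5.7427,-9.9724) cross=-51.567
θ=271°:   branch + wants cross > 0 → take C=(-3.4984,5.2704) (cross=51.567)
θ=271°: ex = (C−B)/|BC| = (-0.3945,0.9189); ey = (-0.9189,-0.3945)
θ=271°: P = B + 0.71·ex + -3.28·ey = (2.7862,-1.0531)
θ=350°: B = A + 3.00·(cos350°, sin350°) = (2.9544, -0.5209)
θ=350°: |BD| = 2.1109
θ=350°: circle(B,9.00) ∩ circle(D,10.00): a=-3.4451, h=8.3145
θ=350°:   candidates: C₊=(-2.4361,6.6862) cross=17.551; C₋=(1.6679,-9.4285) cross=-17.551
θ=350°:   branch + wants cross > 0 → take C=(-2.4361,6.6862) (cross=17.551)
θ=350°: ex = (C−B)/|BC| = (-0.5989,0.8008); ey = (-0.8008,-0.5989)
θ=350°: P = B + 0.71·ex + -3.28·ey = (5.1558,2.0121)

θ=119°: 1.62 1.28
θ=271°: 2.79 -1.05
θ=350°: 5.16 2.01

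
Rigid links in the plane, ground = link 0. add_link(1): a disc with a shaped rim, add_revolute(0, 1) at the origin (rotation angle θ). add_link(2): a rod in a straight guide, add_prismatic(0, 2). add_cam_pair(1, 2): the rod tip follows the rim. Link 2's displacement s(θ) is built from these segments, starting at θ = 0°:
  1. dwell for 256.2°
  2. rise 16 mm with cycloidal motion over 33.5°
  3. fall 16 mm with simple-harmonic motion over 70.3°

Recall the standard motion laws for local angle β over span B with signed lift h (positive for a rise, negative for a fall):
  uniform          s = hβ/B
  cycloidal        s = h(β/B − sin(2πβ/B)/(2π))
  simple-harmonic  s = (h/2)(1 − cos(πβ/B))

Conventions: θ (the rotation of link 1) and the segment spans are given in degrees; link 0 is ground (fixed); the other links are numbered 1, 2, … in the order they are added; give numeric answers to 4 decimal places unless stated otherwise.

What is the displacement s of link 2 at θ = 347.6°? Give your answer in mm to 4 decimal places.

segment 1 (0° to 256.2°, dwell): s unchanged at 0.0000
segment 2 (256.2° to 289.7°, cycloidal, h = 16) is passed completely: s = 0.0000 + (16) = 16.0000
θ = 347.6° falls in segment 3 (289.7° to 360°, simple-harmonic, h = -16): β = 347.6 − 289.7 = 57.9°, B = 70.3°; Δs = -16/2·(1 − cos(π·0.8236)) = -14.8028; s = 16.0000 − 14.8028 = 1.1972

1.1972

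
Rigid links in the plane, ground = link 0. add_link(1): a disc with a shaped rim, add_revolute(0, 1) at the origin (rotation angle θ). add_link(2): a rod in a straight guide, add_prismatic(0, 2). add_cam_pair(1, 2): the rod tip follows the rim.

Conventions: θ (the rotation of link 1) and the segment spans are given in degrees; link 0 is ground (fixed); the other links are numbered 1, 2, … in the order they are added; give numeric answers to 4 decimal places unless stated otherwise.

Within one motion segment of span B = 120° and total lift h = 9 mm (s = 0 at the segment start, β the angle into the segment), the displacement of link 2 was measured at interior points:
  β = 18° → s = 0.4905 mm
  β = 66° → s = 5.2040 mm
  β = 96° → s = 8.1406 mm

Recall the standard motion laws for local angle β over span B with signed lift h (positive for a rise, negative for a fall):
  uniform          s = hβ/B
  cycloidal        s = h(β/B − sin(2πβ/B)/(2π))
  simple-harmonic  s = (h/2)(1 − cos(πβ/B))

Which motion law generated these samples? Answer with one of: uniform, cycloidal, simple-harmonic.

candidates at β/B = r: uniform s = h·r (linear in β); cycloidal s = h·(r − sin(2πr)/(2π)); simple-harmonic s = (h/2)(1 − cos(πr))
β=18°: printed 0.4905 | uniform 1.3500, cycloidal 0.1912, simple-harmonic 0.4905
β=66°: printed 5.2040 | uniform 4.9500, cycloidal 5.3926, simple-harmonic 5.2040
β=96°: printed 8.1406 | uniform 7.2000, cycloidal 8.5623, simple-harmonic 8.1406
only one law matches every sample → simple-harmonic

simple-harmonic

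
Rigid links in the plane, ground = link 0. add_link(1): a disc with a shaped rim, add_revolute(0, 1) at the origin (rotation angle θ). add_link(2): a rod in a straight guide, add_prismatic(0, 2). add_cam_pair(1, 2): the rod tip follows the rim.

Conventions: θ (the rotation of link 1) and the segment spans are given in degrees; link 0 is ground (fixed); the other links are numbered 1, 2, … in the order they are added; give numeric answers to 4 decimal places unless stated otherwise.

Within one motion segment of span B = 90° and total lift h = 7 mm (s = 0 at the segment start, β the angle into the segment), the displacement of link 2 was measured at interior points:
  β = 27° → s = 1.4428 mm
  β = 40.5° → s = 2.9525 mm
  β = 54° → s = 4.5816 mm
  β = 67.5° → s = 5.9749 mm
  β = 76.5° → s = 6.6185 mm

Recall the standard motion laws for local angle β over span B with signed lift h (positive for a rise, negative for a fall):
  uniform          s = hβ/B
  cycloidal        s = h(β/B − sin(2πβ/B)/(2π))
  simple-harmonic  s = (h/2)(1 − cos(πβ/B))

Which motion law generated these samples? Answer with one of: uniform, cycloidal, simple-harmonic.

candidates at β/B = r: uniform s = h·r (linear in β); cycloidal s = h·(r − sin(2πr)/(2π)); simple-harmonic s = (h/2)(1 − cos(πr))
β=27°: printed 1.4428 | uniform 2.1000, cycloidal 1.0404, simple-harmonic 1.4428
β=40.5°: printed 2.9525 | uniform 3.1500, cycloidal 2.8057, simple-harmonic 2.9525
β=54°: printed 4.5816 | uniform 4.2000, cycloidal 4.8548, simple-harmonic 4.5816
β=67.5°: printed 5.9749 | uniform 5.2500, cycloidal 6.3641, simple-harmonic 5.9749
β=76.5°: printed 6.6185 | uniform 5.9500, cycloidal 6.8513, simple-harmonic 6.6185
only one law matches every sample → simple-harmonic

simple-harmonic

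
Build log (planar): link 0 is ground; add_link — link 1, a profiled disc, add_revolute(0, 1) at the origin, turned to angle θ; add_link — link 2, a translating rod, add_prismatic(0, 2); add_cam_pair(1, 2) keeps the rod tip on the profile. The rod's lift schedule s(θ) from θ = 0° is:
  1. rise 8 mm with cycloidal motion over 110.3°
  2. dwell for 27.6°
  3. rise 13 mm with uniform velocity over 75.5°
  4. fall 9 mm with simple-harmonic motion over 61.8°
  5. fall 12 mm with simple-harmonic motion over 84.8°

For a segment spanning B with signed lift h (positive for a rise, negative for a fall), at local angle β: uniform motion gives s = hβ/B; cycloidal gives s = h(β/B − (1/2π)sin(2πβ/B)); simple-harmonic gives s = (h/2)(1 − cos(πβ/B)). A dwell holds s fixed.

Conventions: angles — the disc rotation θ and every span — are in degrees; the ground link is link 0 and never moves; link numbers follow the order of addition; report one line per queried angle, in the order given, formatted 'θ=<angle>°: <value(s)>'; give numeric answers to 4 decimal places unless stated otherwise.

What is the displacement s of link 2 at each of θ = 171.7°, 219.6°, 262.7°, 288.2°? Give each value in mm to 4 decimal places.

seg 1 [0°–110.3°] cycloidal, h=8: full span → s += 8 → s = 8.0000
seg 2 [110.3°–137.9°] dwell: s stays 8.0000
seg 3 [137.9°–213.4°] uniform, h=13: θ=171.7° here. β=33.8, B=75.5. 13·33.8/75.5 = 5.8199 → s = 13.8199
seg 3 [137.9°–213.4°] uniform, h=13: full span → s += 13 → s = 21.0000
seg 4 [213.4°–275.2°] simple-harmonic, h=-9: θ=219.6° here. β=6.2, B=61.8. -9/2·(1 − cos(π·0.1003)) = -0.2217 → s = 20.7783
seg 4 [213.4°–275.2°] simple-harmonic, h=-9: θ=262.7° here. β=49.3, B=61.8. -9/2·(1 − cos(π·0.7977)) = -8.1217 → s = 12.8783
seg 4 [213.4°–275.2°] simple-harmonic, h=-9: full span → s += -9 → s = 12.0000
seg 5 [275.2°–360°] simple-harmonic, h=-12: θ=288.2° here. β=13, B=84.8. -12/2·(1 − cos(π·0.1533)) = -0.6825 → s = 11.3175

θ=171.7°: 13.8199
θ=219.6°: 20.7783
θ=262.7°: 12.8783
θ=288.2°: 11.3175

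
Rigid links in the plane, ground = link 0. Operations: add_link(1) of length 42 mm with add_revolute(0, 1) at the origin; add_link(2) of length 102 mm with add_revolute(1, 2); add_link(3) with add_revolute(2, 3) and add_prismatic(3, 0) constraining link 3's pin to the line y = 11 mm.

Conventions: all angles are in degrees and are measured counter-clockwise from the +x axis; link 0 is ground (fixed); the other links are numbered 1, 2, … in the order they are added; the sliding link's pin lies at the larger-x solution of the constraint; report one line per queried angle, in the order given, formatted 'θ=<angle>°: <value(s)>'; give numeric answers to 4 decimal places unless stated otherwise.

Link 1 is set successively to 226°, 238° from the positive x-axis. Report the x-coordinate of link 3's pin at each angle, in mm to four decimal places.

geometry: r = 42 mm, L = 102 mm, e = 11 mm
θ=226°: crank pin P = (r cos θ, r sin θ) = (-29.175652, -30.212272)
θ=226°: h = r sin θ − e = -30.212272 − 11 = -41.212272
θ=226°: x = r cos θ + √(L² − h²) = -29.175652 + 93.303530 = 64.127878
θ=238°: crank pin P = (r cos θ, r sin θ) = (-22.256609, -35.618020)
θ=238°: h = r sin θ − e = -35.618020 − 11 = -46.618020
θ=238°: x = r cos θ + √(L² − h²) = -22.256609 + 90.723537 = 68.466928

θ=226°: 64.1279
θ=238°: 68.4669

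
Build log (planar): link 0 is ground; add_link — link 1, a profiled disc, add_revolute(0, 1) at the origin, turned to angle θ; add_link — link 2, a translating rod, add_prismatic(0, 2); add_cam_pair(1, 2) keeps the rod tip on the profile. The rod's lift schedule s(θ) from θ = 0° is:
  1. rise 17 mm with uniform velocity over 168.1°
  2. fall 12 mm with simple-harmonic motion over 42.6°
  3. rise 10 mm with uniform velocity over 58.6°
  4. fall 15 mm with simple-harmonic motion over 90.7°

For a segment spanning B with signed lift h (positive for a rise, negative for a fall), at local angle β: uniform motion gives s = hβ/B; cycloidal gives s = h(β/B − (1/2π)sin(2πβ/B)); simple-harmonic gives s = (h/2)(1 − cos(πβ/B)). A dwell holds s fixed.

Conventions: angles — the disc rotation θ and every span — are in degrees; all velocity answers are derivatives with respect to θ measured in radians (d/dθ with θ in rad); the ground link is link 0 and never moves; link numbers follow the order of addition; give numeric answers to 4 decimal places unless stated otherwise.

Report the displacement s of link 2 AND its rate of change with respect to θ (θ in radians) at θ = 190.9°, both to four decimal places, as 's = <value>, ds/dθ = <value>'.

seg 1 [0°–168.1°] uniform, h=17: full span → s += 17 → s = 17.0000
seg 2 [168.1°–210.7°] simple-harmonic, h=-12: θ=190.9° here. β=22.8, B=42.6. -12/2·(1 − cos(π·0.5352)) = -6.6624 → s = 10.3376
velocity in seg [168.1°–210.7°] (simple-harmonic), θ in radians: β = 22.8° = 0.3979 rad, B = 42.6° = 0.7435 rad; ds/dθ = (πh/(2B)) sin(πβ/B) = (π·(-12)/(2·0.7435)) sin(π·0.5352) = -25.197158 mm/rad

s = 10.3376, ds/dθ = -25.1972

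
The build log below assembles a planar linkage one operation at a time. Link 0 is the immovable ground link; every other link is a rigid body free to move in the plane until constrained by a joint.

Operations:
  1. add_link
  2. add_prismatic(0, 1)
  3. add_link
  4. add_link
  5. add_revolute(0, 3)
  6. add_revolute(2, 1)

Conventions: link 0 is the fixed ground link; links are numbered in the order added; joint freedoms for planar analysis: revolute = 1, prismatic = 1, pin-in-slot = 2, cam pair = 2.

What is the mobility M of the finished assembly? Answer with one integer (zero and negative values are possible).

ground; <1,0,0>
#1 <2,0,0>
P:0↔1 J1 <2,1,0>
#2 <3,1,0>
#3 <4,1,0>
R:0↔3 J1 <4,2,0>
R:2↔1 J1 <4,3,0>
3×3 − 2×3 − 1×0 = 3

M = 3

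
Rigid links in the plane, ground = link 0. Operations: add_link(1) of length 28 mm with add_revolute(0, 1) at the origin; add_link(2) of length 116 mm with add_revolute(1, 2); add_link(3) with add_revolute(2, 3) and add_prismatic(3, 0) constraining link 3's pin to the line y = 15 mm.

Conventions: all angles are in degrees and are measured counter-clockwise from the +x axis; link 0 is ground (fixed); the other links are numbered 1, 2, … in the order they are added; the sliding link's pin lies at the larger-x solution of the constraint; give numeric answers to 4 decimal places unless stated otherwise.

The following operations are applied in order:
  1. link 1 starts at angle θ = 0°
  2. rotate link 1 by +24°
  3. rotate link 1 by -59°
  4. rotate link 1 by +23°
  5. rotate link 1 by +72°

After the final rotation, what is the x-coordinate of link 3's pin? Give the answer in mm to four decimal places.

geometry: r = 28 mm, L = 116 mm, e = 15 mm; θ starts at 0°
rotate link 1 by +24°: θ ← 0° +24° = 24°
rotate link 1 by -59°: θ ← 24° -59° = -35°
rotate link 1 by +23°: θ ← -35° +23° = -12°
rotate link 1 by +72°: θ ← -12° +72° = 60°
crank pin P = (r cos θ, r sin θ) = (14.000000, 24.248711)
h = r sin θ − e = 24.248711 − 15 = 9.248711
x = r cos θ + √(L² − h²) = 14.000000 + 115.630711 = 129.630711

129.6307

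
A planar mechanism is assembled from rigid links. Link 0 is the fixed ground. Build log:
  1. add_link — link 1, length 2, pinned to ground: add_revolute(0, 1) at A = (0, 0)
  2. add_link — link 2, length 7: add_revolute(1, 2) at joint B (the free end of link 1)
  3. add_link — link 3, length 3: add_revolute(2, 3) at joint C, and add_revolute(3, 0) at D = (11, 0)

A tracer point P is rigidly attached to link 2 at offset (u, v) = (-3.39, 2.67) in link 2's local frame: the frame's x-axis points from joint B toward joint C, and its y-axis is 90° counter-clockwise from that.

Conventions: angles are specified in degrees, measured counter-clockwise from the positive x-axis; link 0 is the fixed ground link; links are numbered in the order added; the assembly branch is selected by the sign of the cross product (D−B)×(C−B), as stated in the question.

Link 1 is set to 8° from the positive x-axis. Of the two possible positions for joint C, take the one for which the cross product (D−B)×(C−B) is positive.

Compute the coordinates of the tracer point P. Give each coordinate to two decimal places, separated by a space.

A=(0,0), D=(11.00,0)
B = A + 2.00·(cos8°, sin8°) = (1.9805, 0.2783)
|BD| = 9.0238
circle(B,7.00) ∩ circle(D,3.00): a=6.7283, h=1.9315
  candidates: C₊=(8.7652,2.0014) cross=17.429; C₋=(8.6460,-1.8598) cross=-17.429
  branch + wants cross > 0 → take C=(8.7652,2.0014) (cross=17.429)
ex = (C−B)/|BC| = (0.9692,0.2461); ey = (-0.2461,0.9692)
P = B + -3.39·ex + 2.67·ey = (-1.9624,2.0318)

-1.96 2.03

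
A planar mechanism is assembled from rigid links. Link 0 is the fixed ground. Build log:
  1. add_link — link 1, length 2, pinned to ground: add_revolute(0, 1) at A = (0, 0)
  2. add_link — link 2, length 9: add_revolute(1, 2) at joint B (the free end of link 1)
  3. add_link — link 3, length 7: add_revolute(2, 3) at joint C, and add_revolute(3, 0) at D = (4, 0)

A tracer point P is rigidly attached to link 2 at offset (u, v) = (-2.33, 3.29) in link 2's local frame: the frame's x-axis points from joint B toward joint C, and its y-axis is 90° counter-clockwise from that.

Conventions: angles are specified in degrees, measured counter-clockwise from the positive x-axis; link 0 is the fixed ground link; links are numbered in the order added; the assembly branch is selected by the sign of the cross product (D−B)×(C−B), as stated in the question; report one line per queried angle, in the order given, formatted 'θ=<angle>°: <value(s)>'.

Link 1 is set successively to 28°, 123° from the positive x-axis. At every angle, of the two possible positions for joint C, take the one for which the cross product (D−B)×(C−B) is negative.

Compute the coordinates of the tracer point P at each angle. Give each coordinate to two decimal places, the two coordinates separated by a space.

A=(0,0), D=(4.00,0)
θ=28°: B = A + 2.00·(cos28°, sin28°) = (1.7659, 0.9389)
θ=28°: |BD| = 2.4234
θ=28°: circle(B,9.00) ∩ circle(D,7.00): a=7.8140, h=4.4656
θ=28°:   candidates: C₊=(10.6997,2.0282) cross=10.822; C₋=(7.2394,-6.2054) cross=-10.822
θ=28°:   branch - wants cross < 0 → take C=(7.2394,-6.2054) (cross=-10.822)
θ=28°: ex = (C−B)/|BC| = (0.6082,-0.7938); ey = (0.7938,0.6082)
θ=28°: P = B + -2.33·ex + 3.29·ey = (2.9605,4.7894)
θ=123°: B = A + 2.00·(cos123°, sin123°) = (-1.0893, 1.6773)
θ=123°: |BD| = 5.3586
θ=123°: circle(B,9.00) ∩ circle(D,7.00): a=5.6652, h=6.9933
θ=123°:   candidates: C₊=(6.4802,6.5459) cross=37.474; C₋=(2.1021,-6.7378) cross=-37.474
θ=123°:   branch - wants cross < 0 → take C=(2.1021,-6.7378) (cross=-37.474)
θ=123°: ex = (C−B)/|BC| = (0.3546,-0.9350); ey = (0.9350,0.3546)
θ=123°: P = B + -2.33·ex + 3.29·ey = (1.1607,5.0226)

θ=28°: 2.96 4.79
θ=123°: 1.16 5.02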